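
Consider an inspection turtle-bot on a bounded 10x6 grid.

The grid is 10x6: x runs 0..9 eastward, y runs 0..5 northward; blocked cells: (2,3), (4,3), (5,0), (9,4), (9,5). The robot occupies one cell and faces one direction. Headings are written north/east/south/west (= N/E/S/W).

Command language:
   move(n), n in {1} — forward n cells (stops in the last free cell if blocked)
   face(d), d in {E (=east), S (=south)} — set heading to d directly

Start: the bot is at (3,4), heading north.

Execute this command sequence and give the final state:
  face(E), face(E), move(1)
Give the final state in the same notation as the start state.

at (4,4), heading east

initial: at (3,4), heading north
t=1 face(E) ⇒ at (3,4), heading east
t=2 face(E) ⇒ at (3,4), heading east
t=3 move(1) ⇒ at (4,4), heading east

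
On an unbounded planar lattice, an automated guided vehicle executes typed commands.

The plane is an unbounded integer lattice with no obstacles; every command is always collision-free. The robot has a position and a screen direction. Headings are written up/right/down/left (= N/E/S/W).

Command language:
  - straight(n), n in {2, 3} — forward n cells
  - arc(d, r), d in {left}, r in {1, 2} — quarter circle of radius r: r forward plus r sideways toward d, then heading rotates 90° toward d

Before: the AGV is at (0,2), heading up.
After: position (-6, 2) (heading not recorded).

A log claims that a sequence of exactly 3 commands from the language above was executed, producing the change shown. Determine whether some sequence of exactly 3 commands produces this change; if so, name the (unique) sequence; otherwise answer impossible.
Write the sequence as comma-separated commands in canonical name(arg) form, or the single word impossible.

begin: at (0,2), heading up
t=1 arc(left, 2) ⇒ at (-2,4), heading left
t=2 straight(2) ⇒ at (-4,4), heading left
t=3 arc(left, 2) ⇒ at (-6,2), heading down
all 64 alternatives checked — unique.

arc(left, 2), straight(2), arc(left, 2)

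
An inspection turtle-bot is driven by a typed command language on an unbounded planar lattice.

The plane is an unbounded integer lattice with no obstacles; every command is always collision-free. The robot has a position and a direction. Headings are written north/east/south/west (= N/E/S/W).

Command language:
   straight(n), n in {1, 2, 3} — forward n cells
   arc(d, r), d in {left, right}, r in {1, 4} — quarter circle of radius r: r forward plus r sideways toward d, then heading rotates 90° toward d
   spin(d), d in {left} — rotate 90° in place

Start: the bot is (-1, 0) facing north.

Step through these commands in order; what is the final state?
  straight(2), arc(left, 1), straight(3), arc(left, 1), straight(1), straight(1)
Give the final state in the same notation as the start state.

(-6, 0) facing south

t0: (-1, 0) facing north
t=1 straight(2) ⇒ (-1, 2) facing north
t=2 arc(left, 1) ⇒ (-2, 3) facing west
t=3 straight(3) ⇒ (-5, 3) facing west
t=4 arc(left, 1) ⇒ (-6, 2) facing south
t=5 straight(1) ⇒ (-6, 1) facing south
t=6 straight(1) ⇒ (-6, 0) facing south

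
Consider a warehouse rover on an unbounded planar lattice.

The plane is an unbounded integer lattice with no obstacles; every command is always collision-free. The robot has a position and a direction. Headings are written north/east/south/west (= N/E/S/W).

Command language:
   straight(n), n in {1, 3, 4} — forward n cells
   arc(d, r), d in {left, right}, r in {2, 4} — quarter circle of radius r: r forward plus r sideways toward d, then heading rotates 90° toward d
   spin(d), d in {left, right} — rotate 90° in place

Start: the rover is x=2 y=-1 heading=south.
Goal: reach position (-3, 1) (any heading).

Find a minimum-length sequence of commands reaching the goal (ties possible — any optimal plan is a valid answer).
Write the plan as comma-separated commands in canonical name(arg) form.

begin: x=2 y=-1 heading=south
[1] after spin(right): x=2 y=-1 heading=west
[2] after straight(3): x=-1 y=-1 heading=west
[3] after arc(right, 2): x=-3 y=1 heading=north
minimal: 3 command(s), checked below 3.

spin(right), straight(3), arc(right, 2)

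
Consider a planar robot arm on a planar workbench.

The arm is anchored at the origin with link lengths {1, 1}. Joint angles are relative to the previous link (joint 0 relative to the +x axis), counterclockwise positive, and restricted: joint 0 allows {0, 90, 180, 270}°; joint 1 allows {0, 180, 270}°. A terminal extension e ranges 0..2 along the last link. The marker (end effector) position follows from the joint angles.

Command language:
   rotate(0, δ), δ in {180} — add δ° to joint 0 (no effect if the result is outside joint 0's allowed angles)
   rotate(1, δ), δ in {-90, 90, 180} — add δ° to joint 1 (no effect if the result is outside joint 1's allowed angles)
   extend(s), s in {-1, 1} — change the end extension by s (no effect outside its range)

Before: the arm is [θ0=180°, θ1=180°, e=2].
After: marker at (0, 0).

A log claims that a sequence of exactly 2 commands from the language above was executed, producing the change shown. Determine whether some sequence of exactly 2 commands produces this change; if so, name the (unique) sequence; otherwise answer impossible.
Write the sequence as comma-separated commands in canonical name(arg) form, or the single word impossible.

initial: [θ0=180°, θ1=180°, e=2]
1. extend(-1) → [θ0=180°, θ1=180°, e=1]
2. extend(-1) → [θ0=180°, θ1=180°, e=0]
uniquely the one of 36 2-step routes that fits.

extend(-1), extend(-1)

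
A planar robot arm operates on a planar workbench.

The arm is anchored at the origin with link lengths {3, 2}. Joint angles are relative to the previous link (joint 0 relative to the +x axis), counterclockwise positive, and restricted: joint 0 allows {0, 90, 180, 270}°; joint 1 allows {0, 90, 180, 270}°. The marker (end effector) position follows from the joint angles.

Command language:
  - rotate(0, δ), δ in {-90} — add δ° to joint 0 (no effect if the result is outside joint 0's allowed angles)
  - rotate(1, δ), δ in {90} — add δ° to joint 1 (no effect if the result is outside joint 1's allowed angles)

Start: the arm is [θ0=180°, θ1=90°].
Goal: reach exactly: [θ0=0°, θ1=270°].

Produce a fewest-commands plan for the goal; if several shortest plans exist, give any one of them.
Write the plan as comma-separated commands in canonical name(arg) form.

initial: [θ0=180°, θ1=90°]
step 1 (rotate(0, -90)): [θ0=90°, θ1=90°]
step 2 (rotate(0, -90)): [θ0=0°, θ1=90°]
step 3 (rotate(1, 90)): [θ0=0°, θ1=180°]
step 4 (rotate(1, 90)): [θ0=0°, θ1=270°]
nothing shorter than 4 reaches the goal.

rotate(0, -90), rotate(0, -90), rotate(1, 90), rotate(1, 90)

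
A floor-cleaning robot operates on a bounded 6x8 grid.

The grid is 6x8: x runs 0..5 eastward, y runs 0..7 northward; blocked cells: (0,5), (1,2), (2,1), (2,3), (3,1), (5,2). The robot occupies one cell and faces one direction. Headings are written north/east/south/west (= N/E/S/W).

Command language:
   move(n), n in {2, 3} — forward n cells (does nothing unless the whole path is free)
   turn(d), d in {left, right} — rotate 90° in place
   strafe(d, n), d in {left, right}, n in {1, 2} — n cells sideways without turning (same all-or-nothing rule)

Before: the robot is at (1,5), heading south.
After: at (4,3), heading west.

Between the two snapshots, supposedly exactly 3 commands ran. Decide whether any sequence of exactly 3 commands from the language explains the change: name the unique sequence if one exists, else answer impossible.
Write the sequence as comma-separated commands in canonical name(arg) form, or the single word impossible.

every 3-command combo misses the target.

impossible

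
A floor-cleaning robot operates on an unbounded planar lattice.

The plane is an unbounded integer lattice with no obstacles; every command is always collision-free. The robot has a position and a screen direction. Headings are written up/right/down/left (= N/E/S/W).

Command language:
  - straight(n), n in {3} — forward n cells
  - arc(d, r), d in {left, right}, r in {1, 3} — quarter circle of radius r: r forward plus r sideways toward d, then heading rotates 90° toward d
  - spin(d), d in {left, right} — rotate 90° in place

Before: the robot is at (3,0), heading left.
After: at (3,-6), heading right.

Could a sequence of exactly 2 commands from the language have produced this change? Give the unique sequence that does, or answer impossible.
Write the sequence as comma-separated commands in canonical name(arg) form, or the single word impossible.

arc(left, 3), arc(left, 3)

key: cell and facing (now E) both changed — the 2 commands mix motion and turning
begin: at (3,0), heading left
step 1 (arc(left, 3)): at (0,-3), heading down
step 2 (arc(left, 3)): at (3,-6), heading right
no rival 2-sequence matches.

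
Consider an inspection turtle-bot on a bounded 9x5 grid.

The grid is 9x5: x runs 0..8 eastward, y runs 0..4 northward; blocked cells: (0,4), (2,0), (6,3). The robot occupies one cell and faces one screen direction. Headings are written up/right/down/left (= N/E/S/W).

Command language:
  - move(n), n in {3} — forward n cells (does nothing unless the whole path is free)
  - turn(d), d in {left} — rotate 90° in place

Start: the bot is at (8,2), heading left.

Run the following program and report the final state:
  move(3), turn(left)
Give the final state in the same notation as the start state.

at (5,2), heading down

from: at (8,2), heading left
step 1 (move(3)): at (5,2), heading left
step 2 (turn(left)): at (5,2), heading down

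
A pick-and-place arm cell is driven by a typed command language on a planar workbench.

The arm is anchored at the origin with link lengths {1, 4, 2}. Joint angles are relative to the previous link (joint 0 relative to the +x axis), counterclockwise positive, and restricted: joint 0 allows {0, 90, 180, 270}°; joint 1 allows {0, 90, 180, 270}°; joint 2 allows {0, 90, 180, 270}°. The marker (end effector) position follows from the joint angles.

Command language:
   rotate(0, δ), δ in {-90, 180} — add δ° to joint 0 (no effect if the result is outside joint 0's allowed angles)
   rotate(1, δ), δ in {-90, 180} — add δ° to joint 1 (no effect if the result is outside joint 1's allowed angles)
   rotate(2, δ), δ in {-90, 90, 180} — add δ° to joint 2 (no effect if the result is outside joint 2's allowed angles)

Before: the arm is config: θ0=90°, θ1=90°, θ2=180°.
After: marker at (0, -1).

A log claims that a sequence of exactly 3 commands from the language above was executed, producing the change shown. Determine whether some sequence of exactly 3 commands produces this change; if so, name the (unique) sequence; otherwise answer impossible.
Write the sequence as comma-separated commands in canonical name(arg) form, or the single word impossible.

from: config: θ0=90°, θ1=90°, θ2=180°
[1] after rotate(1, -90): config: θ0=90°, θ1=0°, θ2=180°
[2] after rotate(1, -90): config: θ0=90°, θ1=270°, θ2=180°
[3] after rotate(1, -90): config: θ0=90°, θ1=180°, θ2=180°
no rival 3-sequence matches.

rotate(1, -90), rotate(1, -90), rotate(1, -90)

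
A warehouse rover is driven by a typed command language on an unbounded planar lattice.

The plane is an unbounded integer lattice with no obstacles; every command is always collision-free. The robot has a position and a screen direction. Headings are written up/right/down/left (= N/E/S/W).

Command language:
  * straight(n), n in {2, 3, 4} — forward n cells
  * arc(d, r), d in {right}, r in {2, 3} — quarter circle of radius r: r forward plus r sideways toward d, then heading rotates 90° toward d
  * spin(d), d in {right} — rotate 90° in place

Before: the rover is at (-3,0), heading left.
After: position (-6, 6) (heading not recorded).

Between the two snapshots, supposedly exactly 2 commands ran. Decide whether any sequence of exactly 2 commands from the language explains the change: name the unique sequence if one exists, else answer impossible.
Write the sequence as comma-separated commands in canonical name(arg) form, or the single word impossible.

key: running straight(3) before arc(right, 3) would end elsewhere — order is forced
initial: at (-3,0), heading left
1. arc(right, 3) → at (-6,3), heading up
2. straight(3) → at (-6,6), heading up
all 36 alternatives checked — unique.

arc(right, 3), straight(3)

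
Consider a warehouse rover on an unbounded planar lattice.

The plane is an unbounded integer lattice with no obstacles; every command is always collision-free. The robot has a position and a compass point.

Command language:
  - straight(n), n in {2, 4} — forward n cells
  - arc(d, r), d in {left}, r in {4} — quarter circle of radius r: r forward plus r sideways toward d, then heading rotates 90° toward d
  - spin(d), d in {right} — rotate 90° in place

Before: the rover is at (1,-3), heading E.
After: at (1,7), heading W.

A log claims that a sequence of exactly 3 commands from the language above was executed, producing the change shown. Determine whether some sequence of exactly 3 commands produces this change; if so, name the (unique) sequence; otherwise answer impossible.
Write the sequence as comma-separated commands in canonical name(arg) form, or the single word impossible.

key: cell and facing (now W) both changed — the 3 commands mix motion and turning
initial: at (1,-3), heading E
step 1 (arc(left, 4)): at (5,1), heading N
step 2 (straight(2)): at (5,3), heading N
step 3 (arc(left, 4)): at (1,7), heading W
no other 3-command option fits: unique.

arc(left, 4), straight(2), arc(left, 4)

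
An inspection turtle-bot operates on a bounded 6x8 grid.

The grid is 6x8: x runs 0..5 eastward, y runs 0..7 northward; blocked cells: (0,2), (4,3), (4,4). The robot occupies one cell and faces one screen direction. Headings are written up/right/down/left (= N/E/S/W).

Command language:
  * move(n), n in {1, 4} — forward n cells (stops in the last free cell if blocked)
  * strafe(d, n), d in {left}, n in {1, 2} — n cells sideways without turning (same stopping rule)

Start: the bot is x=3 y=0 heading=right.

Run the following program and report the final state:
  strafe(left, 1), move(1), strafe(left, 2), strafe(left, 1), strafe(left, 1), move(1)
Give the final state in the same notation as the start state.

x=5 y=2 heading=right

start: x=3 y=0 heading=right
[1] after strafe(left, 1): x=3 y=1 heading=right
[2] after move(1): x=4 y=1 heading=right
[3] after strafe(left, 2): x=4 y=2 heading=right
[4] after strafe(left, 1): x=4 y=2 heading=right
[5] after strafe(left, 1): x=4 y=2 heading=right
[6] after move(1): x=5 y=2 heading=right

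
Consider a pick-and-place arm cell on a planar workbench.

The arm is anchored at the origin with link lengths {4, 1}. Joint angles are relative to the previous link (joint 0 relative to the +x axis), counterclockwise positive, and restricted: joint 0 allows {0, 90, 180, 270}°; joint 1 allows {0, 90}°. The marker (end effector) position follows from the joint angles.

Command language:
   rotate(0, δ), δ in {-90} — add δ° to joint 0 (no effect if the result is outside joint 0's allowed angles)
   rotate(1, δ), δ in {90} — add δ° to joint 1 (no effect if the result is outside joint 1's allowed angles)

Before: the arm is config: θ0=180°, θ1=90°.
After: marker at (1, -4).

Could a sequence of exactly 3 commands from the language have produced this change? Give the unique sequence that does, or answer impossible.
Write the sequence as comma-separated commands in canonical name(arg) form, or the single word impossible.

t0: config: θ0=180°, θ1=90°
step 1 (rotate(0, -90)): config: θ0=90°, θ1=90°
step 2 (rotate(0, -90)): config: θ0=0°, θ1=90°
step 3 (rotate(0, -90)): config: θ0=270°, θ1=90°
uniquely the one of 8 3-step routes that fits.

rotate(0, -90), rotate(0, -90), rotate(0, -90)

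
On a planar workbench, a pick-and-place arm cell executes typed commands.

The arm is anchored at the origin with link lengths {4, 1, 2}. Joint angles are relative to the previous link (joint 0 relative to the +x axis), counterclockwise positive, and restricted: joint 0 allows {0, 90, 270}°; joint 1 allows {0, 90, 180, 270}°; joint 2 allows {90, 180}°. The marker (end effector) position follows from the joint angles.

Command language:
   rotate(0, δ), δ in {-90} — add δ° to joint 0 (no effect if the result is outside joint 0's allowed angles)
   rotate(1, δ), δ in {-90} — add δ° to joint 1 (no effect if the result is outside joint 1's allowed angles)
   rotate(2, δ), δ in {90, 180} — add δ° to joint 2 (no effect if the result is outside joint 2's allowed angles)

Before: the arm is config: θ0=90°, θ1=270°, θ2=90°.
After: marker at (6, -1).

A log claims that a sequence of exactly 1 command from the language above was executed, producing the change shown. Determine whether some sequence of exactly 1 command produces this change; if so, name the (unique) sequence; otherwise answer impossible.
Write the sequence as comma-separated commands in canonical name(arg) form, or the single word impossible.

rotate(0, -90)

start: config: θ0=90°, θ1=270°, θ2=90°
t=1 rotate(0, -90) ⇒ config: θ0=0°, θ1=270°, θ2=90°
no rival 1-sequence matches.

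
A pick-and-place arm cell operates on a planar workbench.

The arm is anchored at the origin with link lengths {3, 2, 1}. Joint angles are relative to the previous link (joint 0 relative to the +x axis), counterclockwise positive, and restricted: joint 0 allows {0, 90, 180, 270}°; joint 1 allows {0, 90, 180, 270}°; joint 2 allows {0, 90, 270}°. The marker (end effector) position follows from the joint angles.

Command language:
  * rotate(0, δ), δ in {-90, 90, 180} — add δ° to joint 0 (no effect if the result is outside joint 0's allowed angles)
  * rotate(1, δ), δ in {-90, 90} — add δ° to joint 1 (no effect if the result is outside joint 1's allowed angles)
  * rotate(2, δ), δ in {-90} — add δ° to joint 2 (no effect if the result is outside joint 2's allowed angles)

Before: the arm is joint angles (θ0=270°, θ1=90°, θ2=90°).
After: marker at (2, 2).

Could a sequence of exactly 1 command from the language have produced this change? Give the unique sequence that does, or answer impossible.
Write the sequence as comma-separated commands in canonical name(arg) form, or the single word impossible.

t0: joint angles (θ0=270°, θ1=90°, θ2=90°)
1. rotate(0, 90) → joint angles (θ0=0°, θ1=90°, θ2=90°)
all 6 alternatives checked — unique.

rotate(0, 90)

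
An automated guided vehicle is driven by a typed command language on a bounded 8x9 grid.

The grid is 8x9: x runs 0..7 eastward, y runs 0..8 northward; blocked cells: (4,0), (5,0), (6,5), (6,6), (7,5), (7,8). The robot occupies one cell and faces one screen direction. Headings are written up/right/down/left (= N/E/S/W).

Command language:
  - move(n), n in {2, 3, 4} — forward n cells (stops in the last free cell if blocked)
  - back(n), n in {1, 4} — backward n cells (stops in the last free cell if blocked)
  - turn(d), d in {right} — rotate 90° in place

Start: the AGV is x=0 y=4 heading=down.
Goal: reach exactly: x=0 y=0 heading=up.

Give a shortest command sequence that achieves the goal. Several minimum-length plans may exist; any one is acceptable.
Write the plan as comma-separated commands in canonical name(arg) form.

initial: x=0 y=4 heading=down
[1] after move(4): x=0 y=0 heading=down
[2] after turn(right): x=0 y=0 heading=left
[3] after turn(right): x=0 y=0 heading=up
nothing shorter than 3 reaches the goal.

move(4), turn(right), turn(right)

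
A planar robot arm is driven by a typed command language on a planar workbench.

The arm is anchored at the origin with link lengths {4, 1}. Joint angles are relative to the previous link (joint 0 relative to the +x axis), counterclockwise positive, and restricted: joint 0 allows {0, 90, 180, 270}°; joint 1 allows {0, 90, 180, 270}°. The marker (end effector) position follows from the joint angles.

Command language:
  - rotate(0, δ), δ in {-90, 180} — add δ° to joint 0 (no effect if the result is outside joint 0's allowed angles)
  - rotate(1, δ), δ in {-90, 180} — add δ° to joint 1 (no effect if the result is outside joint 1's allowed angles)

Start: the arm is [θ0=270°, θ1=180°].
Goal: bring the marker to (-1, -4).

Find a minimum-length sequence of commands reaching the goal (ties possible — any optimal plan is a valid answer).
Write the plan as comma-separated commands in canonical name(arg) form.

rotate(1, 180), rotate(1, -90)

start: [θ0=270°, θ1=180°]
t=1 rotate(1, 180) ⇒ [θ0=270°, θ1=0°]
t=2 rotate(1, -90) ⇒ [θ0=270°, θ1=270°]
minimal: 2 command(s), checked below 2.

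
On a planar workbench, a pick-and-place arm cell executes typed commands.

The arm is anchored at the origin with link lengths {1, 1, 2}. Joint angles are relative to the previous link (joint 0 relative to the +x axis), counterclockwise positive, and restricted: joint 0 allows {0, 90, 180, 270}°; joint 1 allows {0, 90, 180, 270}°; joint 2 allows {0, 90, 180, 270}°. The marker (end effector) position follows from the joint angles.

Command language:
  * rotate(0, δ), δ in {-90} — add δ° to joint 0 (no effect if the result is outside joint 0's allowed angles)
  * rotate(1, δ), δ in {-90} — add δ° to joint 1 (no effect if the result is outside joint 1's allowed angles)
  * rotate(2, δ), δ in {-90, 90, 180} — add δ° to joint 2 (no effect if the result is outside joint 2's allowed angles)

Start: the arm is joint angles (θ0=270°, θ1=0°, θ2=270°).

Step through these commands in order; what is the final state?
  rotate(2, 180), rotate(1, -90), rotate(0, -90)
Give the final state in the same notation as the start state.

start: joint angles (θ0=270°, θ1=0°, θ2=270°)
step 1 (rotate(2, 180)): joint angles (θ0=270°, θ1=0°, θ2=90°)
step 2 (rotate(1, -90)): joint angles (θ0=270°, θ1=270°, θ2=90°)
step 3 (rotate(0, -90)): joint angles (θ0=180°, θ1=270°, θ2=90°)

joint angles (θ0=180°, θ1=270°, θ2=90°)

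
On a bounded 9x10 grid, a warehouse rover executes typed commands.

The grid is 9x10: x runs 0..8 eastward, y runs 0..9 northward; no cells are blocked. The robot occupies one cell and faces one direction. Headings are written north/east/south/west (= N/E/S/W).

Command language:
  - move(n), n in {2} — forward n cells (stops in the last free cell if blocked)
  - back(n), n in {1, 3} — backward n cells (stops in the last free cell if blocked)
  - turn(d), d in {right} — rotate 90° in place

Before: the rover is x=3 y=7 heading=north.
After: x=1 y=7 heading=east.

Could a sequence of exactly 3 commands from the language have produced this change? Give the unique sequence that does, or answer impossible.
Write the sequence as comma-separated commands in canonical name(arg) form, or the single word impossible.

key: position moved to (1,7) AND the heading swung to E — translation plus rotation needed
initial: x=3 y=7 heading=north
t=1 turn(right) ⇒ x=3 y=7 heading=east
t=2 back(1) ⇒ x=2 y=7 heading=east
t=3 back(1) ⇒ x=1 y=7 heading=east
no rival 3-sequence matches.

turn(right), back(1), back(1)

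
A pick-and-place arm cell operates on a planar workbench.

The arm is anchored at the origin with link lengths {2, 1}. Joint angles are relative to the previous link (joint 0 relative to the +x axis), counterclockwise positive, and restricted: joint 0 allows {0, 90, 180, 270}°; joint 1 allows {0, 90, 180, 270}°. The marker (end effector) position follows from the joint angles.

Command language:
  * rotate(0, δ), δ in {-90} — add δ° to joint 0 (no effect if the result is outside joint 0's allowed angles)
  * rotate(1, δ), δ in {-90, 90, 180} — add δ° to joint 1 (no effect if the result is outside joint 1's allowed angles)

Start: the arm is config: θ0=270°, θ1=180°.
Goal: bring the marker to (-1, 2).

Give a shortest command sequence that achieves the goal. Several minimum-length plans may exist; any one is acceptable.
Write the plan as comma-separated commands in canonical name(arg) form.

rotate(0, -90), rotate(0, -90), rotate(1, -90)

from: config: θ0=270°, θ1=180°
t=1 rotate(0, -90) ⇒ config: θ0=180°, θ1=180°
t=2 rotate(0, -90) ⇒ config: θ0=90°, θ1=180°
t=3 rotate(1, -90) ⇒ config: θ0=90°, θ1=90°
no 2-step plan works, so 3 is optimal.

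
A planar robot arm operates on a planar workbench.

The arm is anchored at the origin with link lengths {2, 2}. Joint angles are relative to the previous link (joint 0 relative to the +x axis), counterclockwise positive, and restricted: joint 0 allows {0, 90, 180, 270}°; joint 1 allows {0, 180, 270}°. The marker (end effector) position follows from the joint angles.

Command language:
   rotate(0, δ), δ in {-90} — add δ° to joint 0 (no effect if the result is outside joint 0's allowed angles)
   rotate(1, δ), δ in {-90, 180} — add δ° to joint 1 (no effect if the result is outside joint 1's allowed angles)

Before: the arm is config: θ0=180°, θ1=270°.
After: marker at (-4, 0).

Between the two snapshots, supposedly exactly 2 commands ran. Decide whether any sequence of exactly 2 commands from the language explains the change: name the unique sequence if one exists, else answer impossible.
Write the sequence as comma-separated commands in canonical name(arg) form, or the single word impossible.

key: running rotate(1, 180) before rotate(1, -90) would end elsewhere — order is forced
t0: config: θ0=180°, θ1=270°
step 1 (rotate(1, -90)): config: θ0=180°, θ1=180°
step 2 (rotate(1, 180)): config: θ0=180°, θ1=0°
no other 2-command option fits: unique.

rotate(1, -90), rotate(1, 180)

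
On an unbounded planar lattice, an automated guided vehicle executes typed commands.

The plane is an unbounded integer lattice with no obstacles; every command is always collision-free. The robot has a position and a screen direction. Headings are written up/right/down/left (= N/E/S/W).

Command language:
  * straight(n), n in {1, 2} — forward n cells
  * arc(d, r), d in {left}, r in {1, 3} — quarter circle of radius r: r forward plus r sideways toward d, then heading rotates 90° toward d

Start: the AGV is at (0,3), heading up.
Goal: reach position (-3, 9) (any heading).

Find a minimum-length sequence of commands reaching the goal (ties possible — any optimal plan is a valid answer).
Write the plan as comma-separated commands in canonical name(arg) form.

straight(1), straight(2), arc(left, 3)

t0: at (0,3), heading up
t=1 straight(1) ⇒ at (0,4), heading up
t=2 straight(2) ⇒ at (0,6), heading up
t=3 arc(left, 3) ⇒ at (-3,9), heading left
no 2-step plan works, so 3 is optimal.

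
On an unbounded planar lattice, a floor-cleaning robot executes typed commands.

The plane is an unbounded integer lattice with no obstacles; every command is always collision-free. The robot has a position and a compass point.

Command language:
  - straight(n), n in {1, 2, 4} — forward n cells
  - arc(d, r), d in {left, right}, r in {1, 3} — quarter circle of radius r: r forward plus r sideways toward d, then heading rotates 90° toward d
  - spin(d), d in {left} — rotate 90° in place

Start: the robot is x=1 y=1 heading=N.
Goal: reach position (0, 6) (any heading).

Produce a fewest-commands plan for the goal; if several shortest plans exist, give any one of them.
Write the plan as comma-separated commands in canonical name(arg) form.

from: x=1 y=1 heading=N
1. straight(4) → x=1 y=5 heading=N
2. arc(left, 1) → x=0 y=6 heading=W
no 1-step plan works, so 2 is optimal.

straight(4), arc(left, 1)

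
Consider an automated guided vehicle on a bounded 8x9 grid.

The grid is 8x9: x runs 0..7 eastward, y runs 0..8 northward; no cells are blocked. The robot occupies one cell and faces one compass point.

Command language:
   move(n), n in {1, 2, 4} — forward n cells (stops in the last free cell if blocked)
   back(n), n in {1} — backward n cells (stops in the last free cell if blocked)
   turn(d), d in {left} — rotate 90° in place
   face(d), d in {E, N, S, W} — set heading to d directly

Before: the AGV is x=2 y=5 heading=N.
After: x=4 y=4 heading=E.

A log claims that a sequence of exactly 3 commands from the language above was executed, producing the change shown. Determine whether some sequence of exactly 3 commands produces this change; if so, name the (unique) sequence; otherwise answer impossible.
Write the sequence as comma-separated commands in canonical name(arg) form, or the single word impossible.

back(1), face(E), move(2)

key: cell and facing (now E) both changed — the 3 commands mix motion and turning
from: x=2 y=5 heading=N
step 1 (back(1)): x=2 y=4 heading=N
step 2 (face(E)): x=2 y=4 heading=E
step 3 (move(2)): x=4 y=4 heading=E
uniquely the one of 729 3-step routes that fits.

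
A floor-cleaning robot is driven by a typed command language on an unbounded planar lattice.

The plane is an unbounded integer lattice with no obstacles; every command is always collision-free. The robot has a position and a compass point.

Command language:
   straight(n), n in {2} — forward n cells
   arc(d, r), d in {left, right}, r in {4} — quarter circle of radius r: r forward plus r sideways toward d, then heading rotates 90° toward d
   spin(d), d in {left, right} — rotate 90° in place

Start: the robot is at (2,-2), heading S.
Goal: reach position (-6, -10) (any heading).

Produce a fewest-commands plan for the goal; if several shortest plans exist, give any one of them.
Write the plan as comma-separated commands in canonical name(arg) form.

t0: at (2,-2), heading S
step 1 (arc(right, 4)): at (-2,-6), heading W
step 2 (arc(left, 4)): at (-6,-10), heading S
minimal: 2 command(s), checked below 2.

arc(right, 4), arc(left, 4)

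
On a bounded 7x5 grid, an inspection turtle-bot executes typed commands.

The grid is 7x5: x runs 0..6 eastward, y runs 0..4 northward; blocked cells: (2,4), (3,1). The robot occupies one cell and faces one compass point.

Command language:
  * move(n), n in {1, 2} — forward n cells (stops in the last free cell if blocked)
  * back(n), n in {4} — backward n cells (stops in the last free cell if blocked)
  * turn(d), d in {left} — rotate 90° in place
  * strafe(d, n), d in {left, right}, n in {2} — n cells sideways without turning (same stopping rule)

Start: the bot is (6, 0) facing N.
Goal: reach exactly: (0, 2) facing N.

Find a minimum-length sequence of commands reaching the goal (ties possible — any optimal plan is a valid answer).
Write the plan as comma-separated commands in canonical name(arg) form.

t0: (6, 0) facing N
step 1 (move(2)): (6, 2) facing N
step 2 (strafe(left, 2)): (4, 2) facing N
step 3 (strafe(left, 2)): (2, 2) facing N
step 4 (strafe(left, 2)): (0, 2) facing N
minimal: 4 command(s), checked below 4.

move(2), strafe(left, 2), strafe(left, 2), strafe(left, 2)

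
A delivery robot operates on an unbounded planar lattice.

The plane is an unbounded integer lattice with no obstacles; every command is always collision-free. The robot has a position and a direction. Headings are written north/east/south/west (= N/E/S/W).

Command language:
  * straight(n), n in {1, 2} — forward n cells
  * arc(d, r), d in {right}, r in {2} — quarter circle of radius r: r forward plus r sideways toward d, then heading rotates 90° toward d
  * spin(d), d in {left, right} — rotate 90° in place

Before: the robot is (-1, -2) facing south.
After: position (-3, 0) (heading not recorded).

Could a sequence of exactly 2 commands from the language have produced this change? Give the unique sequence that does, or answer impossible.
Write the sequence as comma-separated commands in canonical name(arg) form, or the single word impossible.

key: running arc(right, 2) before spin(right) would end elsewhere — order is forced
from: (-1, -2) facing south
[1] after spin(right): (-1, -2) facing west
[2] after arc(right, 2): (-3, 0) facing north
no rival 2-sequence matches.

spin(right), arc(right, 2)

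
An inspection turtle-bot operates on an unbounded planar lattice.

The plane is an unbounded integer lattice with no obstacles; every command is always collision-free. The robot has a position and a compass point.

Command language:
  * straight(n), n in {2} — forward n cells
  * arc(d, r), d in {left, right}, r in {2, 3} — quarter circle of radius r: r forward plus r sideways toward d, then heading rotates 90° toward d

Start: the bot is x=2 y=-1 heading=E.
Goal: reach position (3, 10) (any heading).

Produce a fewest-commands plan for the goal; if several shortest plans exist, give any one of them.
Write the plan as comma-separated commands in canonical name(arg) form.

arc(left, 3), arc(left, 3), arc(right, 2), arc(right, 3)

t0: x=2 y=-1 heading=E
t=1 arc(left, 3) ⇒ x=5 y=2 heading=N
t=2 arc(left, 3) ⇒ x=2 y=5 heading=W
t=3 arc(right, 2) ⇒ x=0 y=7 heading=N
t=4 arc(right, 3) ⇒ x=3 y=10 heading=E
nothing shorter than 4 reaches the goal.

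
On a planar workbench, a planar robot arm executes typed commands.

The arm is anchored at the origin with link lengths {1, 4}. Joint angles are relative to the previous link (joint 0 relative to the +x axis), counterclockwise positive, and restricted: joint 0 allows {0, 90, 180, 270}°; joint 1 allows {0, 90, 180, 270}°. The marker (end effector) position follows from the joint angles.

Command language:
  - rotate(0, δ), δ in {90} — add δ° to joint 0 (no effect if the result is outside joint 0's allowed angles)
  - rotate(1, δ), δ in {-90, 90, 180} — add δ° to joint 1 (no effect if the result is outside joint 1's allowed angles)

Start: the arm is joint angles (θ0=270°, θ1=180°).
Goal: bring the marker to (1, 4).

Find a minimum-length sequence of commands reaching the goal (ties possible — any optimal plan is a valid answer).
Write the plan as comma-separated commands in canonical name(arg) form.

start: joint angles (θ0=270°, θ1=180°)
t=1 rotate(0, 90) ⇒ joint angles (θ0=0°, θ1=180°)
t=2 rotate(1, -90) ⇒ joint angles (θ0=0°, θ1=90°)
minimal: 2 command(s), checked below 2.

rotate(0, 90), rotate(1, -90)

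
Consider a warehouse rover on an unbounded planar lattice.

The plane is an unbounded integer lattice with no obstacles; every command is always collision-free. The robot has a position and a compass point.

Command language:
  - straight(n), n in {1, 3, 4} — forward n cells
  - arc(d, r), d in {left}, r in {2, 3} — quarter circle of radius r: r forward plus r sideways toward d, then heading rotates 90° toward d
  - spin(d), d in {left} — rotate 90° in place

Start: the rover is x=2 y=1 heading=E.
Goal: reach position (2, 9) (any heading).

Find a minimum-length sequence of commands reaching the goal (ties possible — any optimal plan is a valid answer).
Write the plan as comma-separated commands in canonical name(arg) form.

spin(left), straight(4), straight(4)

begin: x=2 y=1 heading=E
1. spin(left) → x=2 y=1 heading=N
2. straight(4) → x=2 y=5 heading=N
3. straight(4) → x=2 y=9 heading=N
nothing shorter than 3 reaches the goal.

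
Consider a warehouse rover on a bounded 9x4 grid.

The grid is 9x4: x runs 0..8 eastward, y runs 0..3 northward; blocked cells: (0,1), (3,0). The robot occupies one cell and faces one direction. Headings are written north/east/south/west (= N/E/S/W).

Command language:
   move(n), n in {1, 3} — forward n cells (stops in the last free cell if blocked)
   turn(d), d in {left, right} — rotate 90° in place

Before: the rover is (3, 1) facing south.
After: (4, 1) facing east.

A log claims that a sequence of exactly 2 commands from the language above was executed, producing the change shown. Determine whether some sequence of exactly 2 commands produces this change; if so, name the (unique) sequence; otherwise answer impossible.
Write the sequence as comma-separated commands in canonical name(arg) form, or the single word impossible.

turn(left), move(1)

key: position moved to (4,1) AND the heading swung to E — translation plus rotation needed
begin: (3, 1) facing south
[1] after turn(left): (3, 1) facing east
[2] after move(1): (4, 1) facing east
all 16 alternatives checked — unique.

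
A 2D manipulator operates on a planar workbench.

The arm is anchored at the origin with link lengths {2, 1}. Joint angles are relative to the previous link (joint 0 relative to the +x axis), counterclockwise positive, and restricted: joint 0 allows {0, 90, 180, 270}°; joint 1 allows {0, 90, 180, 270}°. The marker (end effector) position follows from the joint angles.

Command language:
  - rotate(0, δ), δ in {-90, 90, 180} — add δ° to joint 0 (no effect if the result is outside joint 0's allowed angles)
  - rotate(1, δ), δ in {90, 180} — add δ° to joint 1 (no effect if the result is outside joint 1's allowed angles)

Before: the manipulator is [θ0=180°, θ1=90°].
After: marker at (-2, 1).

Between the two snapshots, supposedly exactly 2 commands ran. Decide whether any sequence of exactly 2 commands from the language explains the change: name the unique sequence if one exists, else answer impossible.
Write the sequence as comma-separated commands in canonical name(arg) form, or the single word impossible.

initial: [θ0=180°, θ1=90°]
t=1 rotate(1, 90) ⇒ [θ0=180°, θ1=180°]
t=2 rotate(1, 90) ⇒ [θ0=180°, θ1=270°]
all 25 alternatives checked — unique.

rotate(1, 90), rotate(1, 90)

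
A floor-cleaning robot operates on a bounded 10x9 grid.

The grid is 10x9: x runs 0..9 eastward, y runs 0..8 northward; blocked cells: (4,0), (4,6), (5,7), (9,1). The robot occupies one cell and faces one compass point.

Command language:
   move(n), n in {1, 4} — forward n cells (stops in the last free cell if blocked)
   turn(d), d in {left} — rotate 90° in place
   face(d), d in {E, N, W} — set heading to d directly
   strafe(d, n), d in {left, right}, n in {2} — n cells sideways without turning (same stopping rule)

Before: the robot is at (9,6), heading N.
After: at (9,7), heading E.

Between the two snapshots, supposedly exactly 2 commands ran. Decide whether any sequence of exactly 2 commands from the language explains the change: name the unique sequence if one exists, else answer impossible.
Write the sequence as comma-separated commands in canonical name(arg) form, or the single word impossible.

move(1), face(E)

key: running face(E) before move(1) would end elsewhere — order is forced
from: at (9,6), heading N
t=1 move(1) ⇒ at (9,7), heading N
t=2 face(E) ⇒ at (9,7), heading E
all 64 alternatives checked — unique.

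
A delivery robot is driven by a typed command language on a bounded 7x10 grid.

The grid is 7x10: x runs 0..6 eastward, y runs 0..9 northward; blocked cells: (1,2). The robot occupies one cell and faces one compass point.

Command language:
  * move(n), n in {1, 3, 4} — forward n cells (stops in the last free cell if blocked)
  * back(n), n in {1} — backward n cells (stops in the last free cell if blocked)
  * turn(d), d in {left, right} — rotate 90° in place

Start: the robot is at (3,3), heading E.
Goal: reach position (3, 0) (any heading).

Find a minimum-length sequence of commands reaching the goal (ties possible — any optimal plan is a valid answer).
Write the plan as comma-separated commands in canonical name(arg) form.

t0: at (3,3), heading E
1. turn(right) → at (3,3), heading S
2. move(3) → at (3,0), heading S
no 1-step plan works, so 2 is optimal.

turn(right), move(3)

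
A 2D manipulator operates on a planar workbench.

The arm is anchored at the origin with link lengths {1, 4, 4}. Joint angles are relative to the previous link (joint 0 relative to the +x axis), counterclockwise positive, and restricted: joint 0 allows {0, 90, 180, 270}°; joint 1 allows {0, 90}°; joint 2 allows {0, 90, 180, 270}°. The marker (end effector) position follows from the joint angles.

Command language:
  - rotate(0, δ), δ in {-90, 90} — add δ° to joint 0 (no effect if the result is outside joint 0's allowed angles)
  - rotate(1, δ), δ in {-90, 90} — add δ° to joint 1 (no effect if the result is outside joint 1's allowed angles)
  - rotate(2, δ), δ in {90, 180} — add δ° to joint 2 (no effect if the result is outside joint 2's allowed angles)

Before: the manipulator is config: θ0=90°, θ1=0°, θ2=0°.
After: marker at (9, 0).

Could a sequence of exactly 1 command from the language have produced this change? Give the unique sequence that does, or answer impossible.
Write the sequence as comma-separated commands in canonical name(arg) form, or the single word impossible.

rotate(0, -90)

start: config: θ0=90°, θ1=0°, θ2=0°
1. rotate(0, -90) → config: θ0=0°, θ1=0°, θ2=0°
all 6 alternatives checked — unique.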